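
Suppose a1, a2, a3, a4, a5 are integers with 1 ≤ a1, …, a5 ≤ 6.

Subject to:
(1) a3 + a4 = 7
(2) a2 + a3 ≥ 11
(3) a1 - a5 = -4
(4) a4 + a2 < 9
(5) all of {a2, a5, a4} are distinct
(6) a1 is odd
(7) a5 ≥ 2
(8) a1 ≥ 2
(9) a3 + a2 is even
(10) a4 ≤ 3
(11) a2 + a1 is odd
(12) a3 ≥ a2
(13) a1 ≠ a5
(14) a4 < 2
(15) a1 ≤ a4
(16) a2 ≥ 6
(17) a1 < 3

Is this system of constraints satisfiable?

From constraints 12 and 16: a3 ≥ a2 ≥ 6. From constraints 8 and 15: a4 ≥ a1 ≥ 2. Hence a3 + a4 ≥ 8. But constraint 1 requires a3 + a4 = 7, and 7 < 8. Contradiction.

Unsatisfiable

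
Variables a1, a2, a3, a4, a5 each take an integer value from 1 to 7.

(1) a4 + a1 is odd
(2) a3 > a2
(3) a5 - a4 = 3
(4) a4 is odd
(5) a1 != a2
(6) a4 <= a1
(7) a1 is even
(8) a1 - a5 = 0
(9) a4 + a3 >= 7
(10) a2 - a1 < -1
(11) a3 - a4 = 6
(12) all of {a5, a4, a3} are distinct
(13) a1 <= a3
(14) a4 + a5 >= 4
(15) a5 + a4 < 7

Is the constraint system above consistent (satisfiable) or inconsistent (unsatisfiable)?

Try a1 = 4, a2 = 1, a3 = 7, a4 = 1, a5 = 4.
Check constraint 3: a5 - a4 = 3; constraint 8: a1 - a5 = 0. The remaining constraints are straightforward to verify.

Satisfiable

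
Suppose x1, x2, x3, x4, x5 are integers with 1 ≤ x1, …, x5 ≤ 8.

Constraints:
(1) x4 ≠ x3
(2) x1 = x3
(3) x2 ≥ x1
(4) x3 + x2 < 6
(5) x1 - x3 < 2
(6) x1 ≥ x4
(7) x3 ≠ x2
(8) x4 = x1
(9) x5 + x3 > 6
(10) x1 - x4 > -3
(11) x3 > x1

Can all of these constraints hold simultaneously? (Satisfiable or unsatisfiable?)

From constraints 2 and 8, x4 = x1 = x3, so x4 = x3. But constraint 1 says x4 ≠ x3. Contradiction.

Unsatisfiable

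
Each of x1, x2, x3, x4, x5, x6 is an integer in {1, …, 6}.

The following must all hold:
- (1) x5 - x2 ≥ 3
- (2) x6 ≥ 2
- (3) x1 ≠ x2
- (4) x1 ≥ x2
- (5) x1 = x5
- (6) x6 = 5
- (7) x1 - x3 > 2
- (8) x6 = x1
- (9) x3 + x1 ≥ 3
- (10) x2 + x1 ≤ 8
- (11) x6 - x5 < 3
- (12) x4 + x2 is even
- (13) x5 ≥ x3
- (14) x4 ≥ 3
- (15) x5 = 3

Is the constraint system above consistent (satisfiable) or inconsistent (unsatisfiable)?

Constraint 6 fixes x6 = 5 and constraint 15 fixes x5 = 3. Constraints 5 and 8 give x6 = x1 = x5, so x6 = x5. But 5 ≠ 3 — contradiction.

Unsatisfiable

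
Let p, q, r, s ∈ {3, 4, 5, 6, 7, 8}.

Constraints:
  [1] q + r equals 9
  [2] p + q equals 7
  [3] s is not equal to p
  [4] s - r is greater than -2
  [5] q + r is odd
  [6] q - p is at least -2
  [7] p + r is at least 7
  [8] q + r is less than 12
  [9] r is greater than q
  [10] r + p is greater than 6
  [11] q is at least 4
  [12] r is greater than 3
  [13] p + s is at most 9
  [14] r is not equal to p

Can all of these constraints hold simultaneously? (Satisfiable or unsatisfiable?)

Setting (p, q, r, s) = (3, 4, 5, 6) satisfies everything: constraint 1: q + r = 9; constraint 2: p + q = 7; constraint 4: s - r = 1, and the others follow.

Satisfiable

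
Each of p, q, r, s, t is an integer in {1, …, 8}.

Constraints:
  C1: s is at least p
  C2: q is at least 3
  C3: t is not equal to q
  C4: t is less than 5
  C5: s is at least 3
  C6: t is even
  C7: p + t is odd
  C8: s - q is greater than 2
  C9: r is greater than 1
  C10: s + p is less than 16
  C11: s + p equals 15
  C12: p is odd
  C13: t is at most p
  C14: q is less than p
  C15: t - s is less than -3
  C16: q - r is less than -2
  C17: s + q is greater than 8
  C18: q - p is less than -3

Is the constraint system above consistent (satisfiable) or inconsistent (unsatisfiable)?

The assignment p = 7, q = 3, r = 8, s = 8, t = 4 works:
  constraint 8 holds since s - q = 5.
  constraint 10 holds since s + p = 15.
The rest check out directly.

Satisfiable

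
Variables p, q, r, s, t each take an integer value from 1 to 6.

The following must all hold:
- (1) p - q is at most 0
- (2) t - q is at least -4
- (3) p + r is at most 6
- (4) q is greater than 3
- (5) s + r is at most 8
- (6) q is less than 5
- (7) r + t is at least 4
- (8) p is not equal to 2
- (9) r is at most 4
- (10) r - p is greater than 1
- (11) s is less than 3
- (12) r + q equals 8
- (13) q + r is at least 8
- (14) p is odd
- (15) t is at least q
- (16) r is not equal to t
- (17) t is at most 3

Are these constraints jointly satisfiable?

Unsatisfiable

From constraints 15 and 17: q ≤ t ≤ 3. From constraint 9: r ≤ 4. Hence q + r ≤ 7. But constraint 13 requires q + r ≥ 8, and 8 > 7. Contradiction.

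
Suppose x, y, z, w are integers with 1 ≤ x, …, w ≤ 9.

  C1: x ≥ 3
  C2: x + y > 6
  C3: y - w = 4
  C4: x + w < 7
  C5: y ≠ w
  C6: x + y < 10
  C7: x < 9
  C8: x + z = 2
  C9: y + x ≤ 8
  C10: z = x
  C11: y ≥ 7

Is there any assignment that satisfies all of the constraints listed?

Unsatisfiable

From constraint 11: y ≥ 7. From constraint 1: x ≥ 3. Hence y + x ≥ 10. But constraint 9 requires y + x ≤ 8, and 8 < 10. Contradiction.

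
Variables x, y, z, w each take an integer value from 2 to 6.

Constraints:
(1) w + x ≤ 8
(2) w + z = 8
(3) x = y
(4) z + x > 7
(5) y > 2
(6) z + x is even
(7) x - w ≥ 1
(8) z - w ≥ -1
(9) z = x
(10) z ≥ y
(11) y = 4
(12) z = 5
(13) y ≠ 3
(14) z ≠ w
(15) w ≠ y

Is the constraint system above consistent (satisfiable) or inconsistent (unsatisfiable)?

Constraint 12 fixes z = 5 and constraint 11 fixes y = 4. Constraints 3 and 9 give z = x = y, so z = y. But 5 ≠ 4 — contradiction.

Unsatisfiable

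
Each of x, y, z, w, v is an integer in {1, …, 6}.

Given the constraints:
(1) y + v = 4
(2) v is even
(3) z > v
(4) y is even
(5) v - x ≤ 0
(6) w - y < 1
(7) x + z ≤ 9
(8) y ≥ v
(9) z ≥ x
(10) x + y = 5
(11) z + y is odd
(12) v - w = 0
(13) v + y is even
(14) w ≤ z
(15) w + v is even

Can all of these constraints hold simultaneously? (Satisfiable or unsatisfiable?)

One satisfying assignment is x = 3, y = 2, z = 3, w = 2, v = 2.
For the less obvious constraints — constraint 1: y + v = 4; constraint 5: v - x = -1; constraint 6: w - y = 0 — and the others hold by inspection.

Satisfiable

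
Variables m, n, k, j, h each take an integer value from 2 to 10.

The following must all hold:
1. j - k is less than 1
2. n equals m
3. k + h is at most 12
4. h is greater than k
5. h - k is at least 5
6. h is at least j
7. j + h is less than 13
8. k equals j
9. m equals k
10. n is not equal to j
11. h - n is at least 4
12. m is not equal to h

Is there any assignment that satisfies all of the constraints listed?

Unsatisfiable

From constraints 2, 8, and 9, n = m = k = j, so n = j. But constraint 10 says n ≠ j. Contradiction.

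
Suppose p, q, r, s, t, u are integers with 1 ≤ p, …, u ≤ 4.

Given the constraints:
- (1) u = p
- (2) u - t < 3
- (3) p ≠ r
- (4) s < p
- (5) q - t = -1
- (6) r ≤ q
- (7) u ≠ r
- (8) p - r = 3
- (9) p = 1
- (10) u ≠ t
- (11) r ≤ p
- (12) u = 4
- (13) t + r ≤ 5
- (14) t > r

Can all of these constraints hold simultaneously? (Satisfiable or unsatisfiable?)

Constraint 12 fixes u = 4 and constraint 9 fixes p = 1, but constraint 1 requires u = p. Since 4 ≠ 1, contradiction.

Unsatisfiable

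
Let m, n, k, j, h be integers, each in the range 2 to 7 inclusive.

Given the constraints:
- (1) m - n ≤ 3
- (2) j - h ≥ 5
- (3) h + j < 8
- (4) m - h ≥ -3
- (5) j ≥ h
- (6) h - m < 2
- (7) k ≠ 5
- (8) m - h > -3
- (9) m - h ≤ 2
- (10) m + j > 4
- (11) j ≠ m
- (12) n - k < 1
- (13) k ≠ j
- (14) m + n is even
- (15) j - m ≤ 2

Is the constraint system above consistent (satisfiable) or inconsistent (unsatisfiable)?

Unsatisfiable

Constraints 2, 9, and 15 give h − m ≥ -2, m − j ≥ -2, j − h ≥ 5.
Adding all 3 inequalities: the left sides telescope to 0, and the right sides sum to (-2) + (-2) + 5 = 1. So 0 ≥ 1, which is false.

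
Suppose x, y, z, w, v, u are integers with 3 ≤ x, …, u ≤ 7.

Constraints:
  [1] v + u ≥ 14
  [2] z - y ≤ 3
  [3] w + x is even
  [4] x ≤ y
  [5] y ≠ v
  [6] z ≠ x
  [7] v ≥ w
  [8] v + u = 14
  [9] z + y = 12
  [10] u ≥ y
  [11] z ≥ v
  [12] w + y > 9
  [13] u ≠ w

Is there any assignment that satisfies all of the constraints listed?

Satisfiable

Take x = 3, y = 5, z = 7, w = 5, v = 7, u = 7. Then constraint 1: v + u = 14; constraint 2: z - y = 2, and every other listed constraint is also met.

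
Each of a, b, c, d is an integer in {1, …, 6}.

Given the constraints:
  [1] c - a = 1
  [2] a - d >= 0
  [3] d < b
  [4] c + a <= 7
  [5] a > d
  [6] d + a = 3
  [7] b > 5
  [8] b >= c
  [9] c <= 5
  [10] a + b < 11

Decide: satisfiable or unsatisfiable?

The assignment a = 2, b = 6, c = 3, d = 1 works:
  constraint 1 holds since c - a = 1.
  constraint 2 holds since a - d = 1.
The rest check out directly.

Satisfiable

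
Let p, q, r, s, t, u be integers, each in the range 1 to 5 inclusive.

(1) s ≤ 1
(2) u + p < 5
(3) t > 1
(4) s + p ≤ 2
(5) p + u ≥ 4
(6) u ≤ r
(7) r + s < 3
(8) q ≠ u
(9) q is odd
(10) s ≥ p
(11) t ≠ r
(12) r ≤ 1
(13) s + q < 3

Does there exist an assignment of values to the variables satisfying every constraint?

Unsatisfiable

From constraints 1 and 10: p ≤ s ≤ 1. From constraints 6 and 12: u ≤ r ≤ 1. Hence p + u ≤ 2. But constraint 5 requires p + u ≥ 4, and 4 > 2. Contradiction.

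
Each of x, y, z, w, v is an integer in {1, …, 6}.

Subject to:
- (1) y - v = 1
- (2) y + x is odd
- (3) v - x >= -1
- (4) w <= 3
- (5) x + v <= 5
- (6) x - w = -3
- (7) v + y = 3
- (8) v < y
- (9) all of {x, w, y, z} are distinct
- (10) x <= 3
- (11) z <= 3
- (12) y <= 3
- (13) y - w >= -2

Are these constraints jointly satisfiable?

Unsatisfiable

Constraints 4, 10, 11, and 12 confine each of x, w, y, z to the 3 values {1, …, 3} (the domain already gives each ≥ 1).
Constraint 9 requires all 4 of them to be distinct, but only 3 values are available — impossible by the pigeonhole principle.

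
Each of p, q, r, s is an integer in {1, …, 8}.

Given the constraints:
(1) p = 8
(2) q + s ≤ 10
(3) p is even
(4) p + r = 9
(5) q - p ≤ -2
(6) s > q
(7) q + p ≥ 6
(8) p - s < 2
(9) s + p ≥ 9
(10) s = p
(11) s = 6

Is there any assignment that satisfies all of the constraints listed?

Unsatisfiable

Constraint 11 fixes s = 6 and constraint 1 fixes p = 8, but constraint 10 requires s = p. Since 6 ≠ 8, contradiction.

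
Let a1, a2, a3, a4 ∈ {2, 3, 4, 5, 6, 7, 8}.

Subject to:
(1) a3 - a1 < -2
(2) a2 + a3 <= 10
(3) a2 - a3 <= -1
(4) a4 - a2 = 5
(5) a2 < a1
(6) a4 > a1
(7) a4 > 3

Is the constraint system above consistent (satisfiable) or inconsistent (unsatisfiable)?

Take a1 = 7, a2 = 3, a3 = 4, a4 = 8. Then constraint 1: a3 - a1 = -3; constraint 2: a2 + a3 = 7, and every other listed constraint is also met.

Satisfiable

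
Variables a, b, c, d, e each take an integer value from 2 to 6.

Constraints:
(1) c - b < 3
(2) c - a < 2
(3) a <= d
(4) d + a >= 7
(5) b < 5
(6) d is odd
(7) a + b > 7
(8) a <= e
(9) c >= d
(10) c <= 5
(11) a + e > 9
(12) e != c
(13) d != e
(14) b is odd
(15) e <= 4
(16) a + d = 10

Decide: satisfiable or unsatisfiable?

Unsatisfiable

From constraints 8 and 15: a ≤ e ≤ 4. From constraints 9 and 10: d ≤ c ≤ 5. Hence a + d ≤ 9. But constraint 16 requires a + d = 10, and 10 > 9. Contradiction.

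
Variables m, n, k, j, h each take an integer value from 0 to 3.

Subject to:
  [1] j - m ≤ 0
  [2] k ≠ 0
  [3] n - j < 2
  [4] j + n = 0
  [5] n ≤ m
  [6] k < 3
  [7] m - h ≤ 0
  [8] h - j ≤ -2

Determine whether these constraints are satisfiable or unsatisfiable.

Constraints 1, 7, and 8 give j − h ≥ 2, h − m ≥ 0, m − j ≥ 0.
Adding all 3 inequalities: the left sides telescope to 0, and the right sides sum to 2 + 0 + 0 = 2. So 0 ≥ 2, which is false.

Unsatisfiable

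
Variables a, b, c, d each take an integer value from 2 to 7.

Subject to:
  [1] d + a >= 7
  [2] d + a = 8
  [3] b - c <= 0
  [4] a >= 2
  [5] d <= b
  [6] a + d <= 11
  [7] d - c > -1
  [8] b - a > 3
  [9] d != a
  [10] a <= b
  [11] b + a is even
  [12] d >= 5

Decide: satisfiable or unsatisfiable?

One satisfying assignment is a = 2, b = 6, c = 6, d = 6.
For the less obvious constraints — constraint 1: d + a = 8; constraint 2: d + a = 8; constraint 3: b - c = 0 — and the others hold by inspection.

Satisfiable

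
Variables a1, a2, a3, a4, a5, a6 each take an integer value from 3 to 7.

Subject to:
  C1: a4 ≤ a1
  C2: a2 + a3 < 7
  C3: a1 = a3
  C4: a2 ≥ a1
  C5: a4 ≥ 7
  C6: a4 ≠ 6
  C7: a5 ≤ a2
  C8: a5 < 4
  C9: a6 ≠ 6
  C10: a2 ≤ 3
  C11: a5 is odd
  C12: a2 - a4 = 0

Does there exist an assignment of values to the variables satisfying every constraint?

Unsatisfiable

From constraints 1 and 5: a1 ≥ a4 and a4 ≥ 7, so a1 ≥ 7. From constraints 4 and 10: a1 ≤ a2 and a2 ≤ 3, so a1 ≤ 3. But 3 < 7, so no value of a1 works.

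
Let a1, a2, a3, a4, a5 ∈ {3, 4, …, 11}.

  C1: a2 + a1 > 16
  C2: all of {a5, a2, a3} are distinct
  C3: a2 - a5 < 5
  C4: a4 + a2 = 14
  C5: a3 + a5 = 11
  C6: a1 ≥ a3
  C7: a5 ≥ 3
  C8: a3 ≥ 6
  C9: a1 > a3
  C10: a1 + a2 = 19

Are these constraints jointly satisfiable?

Satisfiable

Setting (a1, a2, a3, a4, a5) = (11, 8, 7, 6, 4) satisfies everything: constraint 1: a2 + a1 = 19; constraint 3: a2 - a5 = 4; constraint 4: a4 + a2 = 14, and the others follow.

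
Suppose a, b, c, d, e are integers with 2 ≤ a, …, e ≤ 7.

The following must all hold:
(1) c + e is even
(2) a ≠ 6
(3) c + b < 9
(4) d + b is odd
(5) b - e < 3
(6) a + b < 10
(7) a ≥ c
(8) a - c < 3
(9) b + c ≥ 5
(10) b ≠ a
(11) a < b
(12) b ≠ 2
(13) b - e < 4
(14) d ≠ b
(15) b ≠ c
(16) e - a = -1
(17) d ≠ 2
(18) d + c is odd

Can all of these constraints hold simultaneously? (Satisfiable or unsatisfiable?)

Satisfiable

Take a = 3, b = 4, c = 2, d = 3, e = 2. Then constraint 3: c + b = 6; constraint 5: b - e = 2; constraint 6: a + b = 7, and every other listed constraint is also met.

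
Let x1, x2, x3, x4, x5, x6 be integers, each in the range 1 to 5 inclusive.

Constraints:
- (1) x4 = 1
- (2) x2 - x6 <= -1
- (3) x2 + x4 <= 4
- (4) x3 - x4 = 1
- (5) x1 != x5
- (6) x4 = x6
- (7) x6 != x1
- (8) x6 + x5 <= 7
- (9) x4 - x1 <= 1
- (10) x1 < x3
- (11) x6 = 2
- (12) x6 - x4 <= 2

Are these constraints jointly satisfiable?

Constraint 1 fixes x4 = 1 and constraint 11 fixes x6 = 2, but constraint 6 requires x4 = x6. Since 1 ≠ 2, contradiction.

Unsatisfiable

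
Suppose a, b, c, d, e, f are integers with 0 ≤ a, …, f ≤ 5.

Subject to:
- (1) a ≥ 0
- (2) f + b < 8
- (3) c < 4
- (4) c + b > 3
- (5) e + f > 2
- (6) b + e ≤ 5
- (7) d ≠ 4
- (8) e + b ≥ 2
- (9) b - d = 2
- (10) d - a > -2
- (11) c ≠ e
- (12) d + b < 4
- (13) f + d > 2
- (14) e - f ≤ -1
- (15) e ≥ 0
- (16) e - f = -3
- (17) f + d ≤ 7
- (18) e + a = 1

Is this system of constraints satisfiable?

Satisfiable

One satisfying assignment is a = 0, b = 2, c = 3, d = 0, e = 1, f = 4.
For the less obvious constraints — constraint 2: f + b = 6; constraint 4: c + b = 5; constraint 5: e + f = 5 — and the others hold by inspection.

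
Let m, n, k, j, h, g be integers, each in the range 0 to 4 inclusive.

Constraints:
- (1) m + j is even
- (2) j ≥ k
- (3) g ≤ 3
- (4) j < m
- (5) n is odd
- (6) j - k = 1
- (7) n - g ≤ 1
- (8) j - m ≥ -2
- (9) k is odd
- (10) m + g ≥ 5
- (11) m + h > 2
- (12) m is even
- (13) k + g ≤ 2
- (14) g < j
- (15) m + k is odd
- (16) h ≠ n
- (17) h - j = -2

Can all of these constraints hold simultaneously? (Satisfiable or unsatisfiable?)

Satisfiable

The assignment m = 4, n = 1, k = 1, j = 2, h = 0, g = 1 works:
  constraint 6 holds since j - k = 1.
  constraint 7 holds since n - g = 0.
The rest check out directly.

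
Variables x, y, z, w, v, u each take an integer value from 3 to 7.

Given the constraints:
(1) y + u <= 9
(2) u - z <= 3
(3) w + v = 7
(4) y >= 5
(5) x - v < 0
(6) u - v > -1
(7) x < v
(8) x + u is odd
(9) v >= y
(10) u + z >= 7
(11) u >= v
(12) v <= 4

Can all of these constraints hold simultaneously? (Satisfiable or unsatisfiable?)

From constraints 4 and 9: v ≥ y and y ≥ 5, so v ≥ 5. From constraint 12: v ≤ 4. But 4 < 5, so no value of v works.

Unsatisfiable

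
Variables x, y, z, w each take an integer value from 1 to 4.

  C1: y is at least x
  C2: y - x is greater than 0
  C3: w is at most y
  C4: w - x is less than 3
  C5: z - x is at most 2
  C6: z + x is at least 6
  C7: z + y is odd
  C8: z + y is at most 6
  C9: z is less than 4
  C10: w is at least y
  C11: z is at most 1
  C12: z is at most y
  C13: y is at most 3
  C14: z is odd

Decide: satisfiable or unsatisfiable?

Unsatisfiable

From constraint 11: z ≤ 1. From constraints 1 and 13: x ≤ y ≤ 3. Hence z + x ≤ 4. But constraint 6 requires z + x ≥ 6, and 6 > 4. Contradiction.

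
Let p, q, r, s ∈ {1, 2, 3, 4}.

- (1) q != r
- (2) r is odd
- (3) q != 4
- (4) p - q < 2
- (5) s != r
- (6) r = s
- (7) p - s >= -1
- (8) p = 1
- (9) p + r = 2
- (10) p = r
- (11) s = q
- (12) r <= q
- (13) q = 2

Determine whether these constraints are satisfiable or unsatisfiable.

Unsatisfiable

Constraint 8 fixes p = 1 and constraint 13 fixes q = 2. Constraints 6, 10, and 11 give p = r = s = q, so p = q. But 1 ≠ 2 — contradiction.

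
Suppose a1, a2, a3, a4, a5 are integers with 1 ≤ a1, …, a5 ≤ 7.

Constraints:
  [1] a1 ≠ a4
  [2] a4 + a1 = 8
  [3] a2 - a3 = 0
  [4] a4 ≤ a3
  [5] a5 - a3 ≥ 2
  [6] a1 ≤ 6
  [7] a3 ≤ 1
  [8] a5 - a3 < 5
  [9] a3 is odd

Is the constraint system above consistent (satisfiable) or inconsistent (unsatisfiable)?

From constraints 4 and 7: a4 ≤ a3 ≤ 1. From constraint 6: a1 ≤ 6. Hence a4 + a1 ≤ 7. But constraint 2 requires a4 + a1 = 8, and 8 > 7. Contradiction.

Unsatisfiable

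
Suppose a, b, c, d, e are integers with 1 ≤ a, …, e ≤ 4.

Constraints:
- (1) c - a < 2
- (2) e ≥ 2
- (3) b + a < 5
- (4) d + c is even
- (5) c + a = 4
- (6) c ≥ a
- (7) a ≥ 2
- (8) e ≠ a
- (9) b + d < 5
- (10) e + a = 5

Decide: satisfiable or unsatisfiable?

Take a = 2, b = 1, c = 2, d = 2, e = 3. Then constraint 1: c - a = 0; constraint 3: b + a = 3; constraint 5: c + a = 4, and every other listed constraint is also met.

Satisfiable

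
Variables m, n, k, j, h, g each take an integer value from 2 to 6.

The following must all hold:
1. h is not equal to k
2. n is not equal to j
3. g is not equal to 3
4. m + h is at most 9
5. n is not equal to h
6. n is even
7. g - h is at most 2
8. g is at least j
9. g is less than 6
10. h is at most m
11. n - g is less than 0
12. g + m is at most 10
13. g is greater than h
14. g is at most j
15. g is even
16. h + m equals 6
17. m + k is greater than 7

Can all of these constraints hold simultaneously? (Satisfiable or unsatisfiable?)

Take m = 3, n = 2, k = 5, j = 4, h = 3, g = 4. Then constraint 4: m + h = 6; constraint 7: g - h = 1, and every other listed constraint is also met.

Satisfiable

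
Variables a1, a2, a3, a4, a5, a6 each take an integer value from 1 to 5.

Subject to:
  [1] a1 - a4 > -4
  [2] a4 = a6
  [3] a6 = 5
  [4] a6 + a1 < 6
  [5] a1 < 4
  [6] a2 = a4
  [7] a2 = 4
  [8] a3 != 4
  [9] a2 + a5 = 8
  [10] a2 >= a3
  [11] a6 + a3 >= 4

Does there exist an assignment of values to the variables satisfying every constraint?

Unsatisfiable

Constraint 7 fixes a2 = 4 and constraint 3 fixes a6 = 5. Constraints 2 and 6 give a2 = a4 = a6, so a2 = a6. But 4 ≠ 5 — contradiction.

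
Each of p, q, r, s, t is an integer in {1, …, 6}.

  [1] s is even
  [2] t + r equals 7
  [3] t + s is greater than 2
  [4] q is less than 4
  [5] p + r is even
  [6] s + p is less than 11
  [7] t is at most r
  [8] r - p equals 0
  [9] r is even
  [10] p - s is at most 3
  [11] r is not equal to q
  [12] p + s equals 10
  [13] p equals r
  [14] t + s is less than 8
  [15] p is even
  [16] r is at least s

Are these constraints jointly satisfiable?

Satisfiable

The assignment p = 6, q = 1, r = 6, s = 4, t = 1 works:
  constraint 2 holds since t + r = 7.
  constraint 3 holds since t + s = 5.
The rest check out directly.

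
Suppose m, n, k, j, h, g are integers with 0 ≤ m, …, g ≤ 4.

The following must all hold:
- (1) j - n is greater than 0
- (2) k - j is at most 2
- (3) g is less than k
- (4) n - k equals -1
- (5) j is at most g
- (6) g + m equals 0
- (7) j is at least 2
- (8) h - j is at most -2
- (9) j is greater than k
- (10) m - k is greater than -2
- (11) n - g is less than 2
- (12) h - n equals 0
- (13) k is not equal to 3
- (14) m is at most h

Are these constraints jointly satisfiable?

Constraints 3, 5, and 9 give j ≤ g, g < k, k < j. Chaining: j ≤ g < k < j, which forces j < j — impossible.

Unsatisfiable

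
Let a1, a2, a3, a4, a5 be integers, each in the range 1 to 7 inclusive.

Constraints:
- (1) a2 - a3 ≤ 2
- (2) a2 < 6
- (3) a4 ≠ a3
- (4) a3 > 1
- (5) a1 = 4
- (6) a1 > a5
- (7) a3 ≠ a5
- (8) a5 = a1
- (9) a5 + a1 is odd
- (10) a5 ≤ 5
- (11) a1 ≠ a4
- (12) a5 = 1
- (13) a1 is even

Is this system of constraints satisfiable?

Unsatisfiable

Constraint 12 fixes a5 = 1 and constraint 5 fixes a1 = 4, but constraint 8 requires a5 = a1. Since 1 ≠ 4, contradiction.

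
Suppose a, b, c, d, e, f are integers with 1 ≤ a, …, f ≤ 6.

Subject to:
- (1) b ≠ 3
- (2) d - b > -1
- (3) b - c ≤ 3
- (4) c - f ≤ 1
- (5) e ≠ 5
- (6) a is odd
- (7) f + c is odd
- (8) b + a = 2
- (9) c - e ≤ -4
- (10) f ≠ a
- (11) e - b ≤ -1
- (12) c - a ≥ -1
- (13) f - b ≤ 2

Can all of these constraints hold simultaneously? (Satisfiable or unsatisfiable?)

Unsatisfiable

Constraints 3, 9, and 11 give e − c ≥ 4, c − b ≥ -3, b − e ≥ 1.
Adding all 3 inequalities: the left sides telescope to 0, and the right sides sum to 4 + (-3) + 1 = 2. So 0 ≥ 2, which is false.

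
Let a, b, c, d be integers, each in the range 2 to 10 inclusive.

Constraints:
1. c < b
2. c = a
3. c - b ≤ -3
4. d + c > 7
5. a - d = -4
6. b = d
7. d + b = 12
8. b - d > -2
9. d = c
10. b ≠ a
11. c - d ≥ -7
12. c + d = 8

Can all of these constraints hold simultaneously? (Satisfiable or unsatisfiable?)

Unsatisfiable

From constraints 2, 6, and 9, b = d = c = a, so b = a. But constraint 10 says b ≠ a. Contradiction.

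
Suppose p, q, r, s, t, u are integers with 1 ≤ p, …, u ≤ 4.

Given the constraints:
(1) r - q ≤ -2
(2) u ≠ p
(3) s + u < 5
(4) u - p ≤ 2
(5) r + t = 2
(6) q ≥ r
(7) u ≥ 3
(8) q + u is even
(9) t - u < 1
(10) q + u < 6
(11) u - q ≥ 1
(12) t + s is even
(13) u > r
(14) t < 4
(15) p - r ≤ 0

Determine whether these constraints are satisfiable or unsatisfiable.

Unsatisfiable

Constraints 1, 4, 11, and 15 give u − q ≥ 1, q − r ≥ 2, r − p ≥ 0, p − u ≥ -2.
Adding all 4 inequalities: the left sides telescope to 0, and the right sides sum to 1 + 2 + 0 + (-2) = 1. So 0 ≥ 1, which is false.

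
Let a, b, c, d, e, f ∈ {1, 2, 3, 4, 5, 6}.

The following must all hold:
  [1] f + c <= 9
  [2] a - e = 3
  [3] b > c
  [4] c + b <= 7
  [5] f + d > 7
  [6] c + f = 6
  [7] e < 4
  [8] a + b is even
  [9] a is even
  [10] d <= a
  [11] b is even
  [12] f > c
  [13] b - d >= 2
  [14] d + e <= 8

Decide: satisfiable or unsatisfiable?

Satisfiable

Try a = 4, b = 6, c = 1, d = 4, e = 1, f = 5.
Check constraint 1: f + c = 6; constraint 2: a - e = 3; constraint 4: c + b = 7. The remaining constraints are straightforward to verify.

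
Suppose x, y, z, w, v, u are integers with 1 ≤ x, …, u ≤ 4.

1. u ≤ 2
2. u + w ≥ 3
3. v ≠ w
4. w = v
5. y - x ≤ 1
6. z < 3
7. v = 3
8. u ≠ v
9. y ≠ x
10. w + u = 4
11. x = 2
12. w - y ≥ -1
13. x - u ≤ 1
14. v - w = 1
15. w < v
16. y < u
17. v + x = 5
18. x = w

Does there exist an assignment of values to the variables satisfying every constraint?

Constraint 11 fixes x = 2 and constraint 7 fixes v = 3. Constraints 4 and 18 give x = w = v, so x = v. But 2 ≠ 3 — contradiction.

Unsatisfiable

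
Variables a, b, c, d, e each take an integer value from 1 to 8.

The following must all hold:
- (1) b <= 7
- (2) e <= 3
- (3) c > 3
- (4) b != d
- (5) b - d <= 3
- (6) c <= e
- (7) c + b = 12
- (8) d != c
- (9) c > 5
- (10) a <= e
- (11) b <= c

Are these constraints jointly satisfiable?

Unsatisfiable

From constraints 2 and 6: c ≤ e ≤ 3. From constraint 1: b ≤ 7. Hence c + b ≤ 10. But constraint 7 requires c + b = 12, and 12 > 10. Contradiction.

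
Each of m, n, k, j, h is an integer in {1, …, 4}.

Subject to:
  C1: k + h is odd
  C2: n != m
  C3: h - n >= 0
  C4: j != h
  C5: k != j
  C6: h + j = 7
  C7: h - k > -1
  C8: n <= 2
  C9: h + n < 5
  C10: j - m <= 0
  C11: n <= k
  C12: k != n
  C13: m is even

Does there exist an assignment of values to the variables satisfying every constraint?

Satisfiable

Setting (m, n, k, j, h) = (4, 1, 2, 4, 3) satisfies everything: constraint 3: h - n = 2; constraint 6: h + j = 7, and the others follow.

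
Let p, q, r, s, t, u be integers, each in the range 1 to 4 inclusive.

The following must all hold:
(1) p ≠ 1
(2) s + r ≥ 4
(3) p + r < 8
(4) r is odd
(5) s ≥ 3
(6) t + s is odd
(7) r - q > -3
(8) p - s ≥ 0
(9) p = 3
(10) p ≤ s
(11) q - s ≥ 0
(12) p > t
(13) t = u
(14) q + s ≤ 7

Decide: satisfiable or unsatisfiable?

Take p = 3, q = 3, r = 3, s = 3, t = 2, u = 2. Then constraint 2: s + r = 6; constraint 3: p + r = 6, and every other listed constraint is also met.

Satisfiable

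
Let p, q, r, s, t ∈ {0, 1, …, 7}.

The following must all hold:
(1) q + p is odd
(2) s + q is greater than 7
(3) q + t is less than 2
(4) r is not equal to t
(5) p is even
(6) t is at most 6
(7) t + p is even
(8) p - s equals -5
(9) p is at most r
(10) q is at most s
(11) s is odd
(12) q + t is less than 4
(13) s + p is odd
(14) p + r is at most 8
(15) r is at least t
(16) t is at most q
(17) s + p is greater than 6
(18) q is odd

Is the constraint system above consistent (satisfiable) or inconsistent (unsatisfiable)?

Satisfiable

One satisfying assignment is p = 2, q = 1, r = 4, s = 7, t = 0.
For the less obvious constraints — constraint 2: s + q = 8; constraint 3: q + t = 1 — and the others hold by inspection.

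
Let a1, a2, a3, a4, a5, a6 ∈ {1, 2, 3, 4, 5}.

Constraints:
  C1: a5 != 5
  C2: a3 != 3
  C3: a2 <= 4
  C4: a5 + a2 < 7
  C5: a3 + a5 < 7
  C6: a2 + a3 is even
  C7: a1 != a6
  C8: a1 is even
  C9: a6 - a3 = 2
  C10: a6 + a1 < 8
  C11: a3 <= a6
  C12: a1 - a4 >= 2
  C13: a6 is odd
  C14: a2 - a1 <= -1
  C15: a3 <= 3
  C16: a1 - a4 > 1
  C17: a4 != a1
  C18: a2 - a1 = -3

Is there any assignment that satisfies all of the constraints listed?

Satisfiable

Setting (a1, a2, a3, a4, a5, a6) = (4, 1, 1, 1, 4, 3) satisfies everything: constraint 4: a5 + a2 = 5; constraint 5: a3 + a5 = 5, and the others follow.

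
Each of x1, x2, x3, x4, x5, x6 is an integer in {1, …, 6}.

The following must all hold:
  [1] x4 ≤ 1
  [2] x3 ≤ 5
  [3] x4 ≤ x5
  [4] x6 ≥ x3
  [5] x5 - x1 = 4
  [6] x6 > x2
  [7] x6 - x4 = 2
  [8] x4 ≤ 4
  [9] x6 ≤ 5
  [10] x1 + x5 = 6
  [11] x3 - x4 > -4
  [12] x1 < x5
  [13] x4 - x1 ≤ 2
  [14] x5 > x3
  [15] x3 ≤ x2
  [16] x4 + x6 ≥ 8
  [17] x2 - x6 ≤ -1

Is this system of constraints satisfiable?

Unsatisfiable

From constraint 1: x4 ≤ 1. From constraint 9: x6 ≤ 5. Hence x4 + x6 ≤ 6. But constraint 16 requires x4 + x6 ≥ 8, and 8 > 6. Contradiction.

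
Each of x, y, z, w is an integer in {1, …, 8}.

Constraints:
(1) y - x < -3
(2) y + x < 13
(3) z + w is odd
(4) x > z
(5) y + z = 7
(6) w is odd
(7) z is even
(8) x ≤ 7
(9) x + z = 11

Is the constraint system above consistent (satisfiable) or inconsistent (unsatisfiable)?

Satisfiable

One satisfying assignment is x = 7, y = 3, z = 4, w = 5.
For the less obvious constraints — constraint 1: y - x = -4; constraint 2: y + x = 10; constraint 5: y + z = 7 — and the others hold by inspection.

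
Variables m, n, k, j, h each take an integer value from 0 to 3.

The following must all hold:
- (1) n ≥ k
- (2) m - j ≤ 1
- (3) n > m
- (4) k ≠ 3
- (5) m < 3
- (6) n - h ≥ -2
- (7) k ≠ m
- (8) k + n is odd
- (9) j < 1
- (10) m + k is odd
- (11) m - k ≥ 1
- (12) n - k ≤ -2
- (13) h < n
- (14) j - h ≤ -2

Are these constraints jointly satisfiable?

Unsatisfiable

Constraints 2, 6, 11, 12, and 14 give n − h ≥ -2, h − j ≥ 2, j − m ≥ -1, m − k ≥ 1, k − n ≥ 2.
Adding all 5 inequalities: the left sides telescope to 0, and the right sides sum to (-2) + 2 + (-1) + 1 + 2 = 2. So 0 ≥ 2, which is false.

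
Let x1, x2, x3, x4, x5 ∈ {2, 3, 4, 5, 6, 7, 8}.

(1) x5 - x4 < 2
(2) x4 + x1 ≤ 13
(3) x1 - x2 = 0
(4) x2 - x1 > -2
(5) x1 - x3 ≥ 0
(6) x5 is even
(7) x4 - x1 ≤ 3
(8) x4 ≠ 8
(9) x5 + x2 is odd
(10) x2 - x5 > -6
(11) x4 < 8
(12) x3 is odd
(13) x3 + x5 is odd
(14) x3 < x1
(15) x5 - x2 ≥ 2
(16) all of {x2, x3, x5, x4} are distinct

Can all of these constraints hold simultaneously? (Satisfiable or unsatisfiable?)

Satisfiable

One satisfying assignment is x1 = 5, x2 = 5, x3 = 3, x4 = 7, x5 = 8.
For the less obvious constraints — constraint 1: x5 - x4 = 1; constraint 2: x4 + x1 = 12; constraint 3: x1 - x2 = 0 — and the others hold by inspection.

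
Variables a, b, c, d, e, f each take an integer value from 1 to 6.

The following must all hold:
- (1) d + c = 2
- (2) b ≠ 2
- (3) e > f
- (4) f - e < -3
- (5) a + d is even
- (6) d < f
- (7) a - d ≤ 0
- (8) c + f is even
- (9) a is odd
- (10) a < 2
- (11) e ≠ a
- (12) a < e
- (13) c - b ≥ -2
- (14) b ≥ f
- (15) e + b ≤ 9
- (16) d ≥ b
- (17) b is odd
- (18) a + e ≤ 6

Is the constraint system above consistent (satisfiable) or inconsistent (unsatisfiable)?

Constraints 6, 14, and 16 give f ≤ b, b ≤ d, d < f. Chaining: f ≤ b ≤ d < f, which forces f < f — impossible.

Unsatisfiable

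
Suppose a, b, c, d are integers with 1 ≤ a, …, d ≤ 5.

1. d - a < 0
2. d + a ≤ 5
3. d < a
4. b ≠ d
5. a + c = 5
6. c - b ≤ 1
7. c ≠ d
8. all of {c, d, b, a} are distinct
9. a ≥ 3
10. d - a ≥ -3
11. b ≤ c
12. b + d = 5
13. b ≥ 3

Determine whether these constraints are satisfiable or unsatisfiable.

From constraint 9: a ≥ 3. From constraints 11 and 13: c ≥ b ≥ 3. Hence a + c ≥ 6. But constraint 5 requires a + c = 5, and 5 < 6. Contradiction.

Unsatisfiable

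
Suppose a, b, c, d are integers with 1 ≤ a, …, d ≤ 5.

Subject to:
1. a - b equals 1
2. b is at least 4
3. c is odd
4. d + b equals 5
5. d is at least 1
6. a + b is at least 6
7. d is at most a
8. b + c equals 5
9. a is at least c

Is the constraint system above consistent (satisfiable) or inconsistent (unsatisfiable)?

The assignment a = 5, b = 4, c = 1, d = 1 works:
  constraint 1 holds since a - b = 1.
  constraint 4 holds since d + b = 5.
  constraint 6 holds since a + b = 9.
The rest check out directly.

Satisfiable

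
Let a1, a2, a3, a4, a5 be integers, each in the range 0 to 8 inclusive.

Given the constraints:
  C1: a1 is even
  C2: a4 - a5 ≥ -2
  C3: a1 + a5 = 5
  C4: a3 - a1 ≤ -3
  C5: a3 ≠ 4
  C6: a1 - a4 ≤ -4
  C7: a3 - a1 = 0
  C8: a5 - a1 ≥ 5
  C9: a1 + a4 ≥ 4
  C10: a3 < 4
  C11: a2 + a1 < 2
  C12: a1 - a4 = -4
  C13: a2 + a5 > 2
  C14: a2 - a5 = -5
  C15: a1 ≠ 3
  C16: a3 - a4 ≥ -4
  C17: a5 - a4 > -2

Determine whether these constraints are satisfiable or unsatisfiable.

Unsatisfiable

Constraints 2, 4, 8, and 16 give a1 − a3 ≥ 3, a3 − a4 ≥ -4, a4 − a5 ≥ -2, a5 − a1 ≥ 5.
Adding all 4 inequalities: the left sides telescope to 0, and the right sides sum to 3 + (-4) + (-2) + 5 = 2. So 0 ≥ 2, which is false.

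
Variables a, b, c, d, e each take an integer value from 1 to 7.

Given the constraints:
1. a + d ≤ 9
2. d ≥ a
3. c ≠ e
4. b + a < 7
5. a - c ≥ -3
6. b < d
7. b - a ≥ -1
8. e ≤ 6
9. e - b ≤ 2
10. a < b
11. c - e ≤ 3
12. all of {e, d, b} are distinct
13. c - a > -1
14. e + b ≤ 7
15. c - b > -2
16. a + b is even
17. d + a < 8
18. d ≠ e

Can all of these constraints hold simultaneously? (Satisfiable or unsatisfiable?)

Take a = 1, b = 3, c = 3, d = 5, e = 2. Then constraint 1: a + d = 6; constraint 4: b + a = 4; constraint 5: a - c = -2, and every other listed constraint is also met.

Satisfiable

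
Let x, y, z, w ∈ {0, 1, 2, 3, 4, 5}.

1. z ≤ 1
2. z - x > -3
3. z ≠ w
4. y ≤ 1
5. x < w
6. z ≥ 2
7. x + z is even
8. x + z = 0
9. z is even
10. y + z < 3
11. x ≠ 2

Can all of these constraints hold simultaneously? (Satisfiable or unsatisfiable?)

Unsatisfiable

From constraint 6: z ≥ 2. From constraint 1: z ≤ 1. But 1 < 2, so no value of z works.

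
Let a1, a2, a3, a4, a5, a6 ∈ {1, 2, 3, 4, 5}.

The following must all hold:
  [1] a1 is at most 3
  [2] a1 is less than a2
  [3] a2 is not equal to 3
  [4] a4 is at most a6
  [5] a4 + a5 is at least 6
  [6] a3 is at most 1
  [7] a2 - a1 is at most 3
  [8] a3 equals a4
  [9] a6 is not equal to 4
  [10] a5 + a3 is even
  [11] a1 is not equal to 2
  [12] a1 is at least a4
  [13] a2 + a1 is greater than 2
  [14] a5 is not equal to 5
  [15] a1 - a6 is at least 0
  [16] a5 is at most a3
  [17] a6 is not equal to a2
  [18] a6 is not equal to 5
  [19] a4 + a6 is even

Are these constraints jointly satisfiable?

Unsatisfiable

From constraints 1 and 12: a4 ≤ a1 ≤ 3. From constraints 6 and 16: a5 ≤ a3 ≤ 1. Hence a4 + a5 ≤ 4. But constraint 5 requires a4 + a5 ≥ 6, and 6 > 4. Contradiction.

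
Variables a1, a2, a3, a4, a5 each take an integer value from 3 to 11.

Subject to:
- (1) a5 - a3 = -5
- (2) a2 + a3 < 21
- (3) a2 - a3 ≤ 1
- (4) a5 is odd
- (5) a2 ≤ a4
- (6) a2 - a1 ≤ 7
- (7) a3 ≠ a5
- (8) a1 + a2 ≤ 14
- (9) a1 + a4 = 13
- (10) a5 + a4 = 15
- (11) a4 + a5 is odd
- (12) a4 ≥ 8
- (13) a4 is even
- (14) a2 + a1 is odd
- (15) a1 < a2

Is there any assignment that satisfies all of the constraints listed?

Satisfiable

Take a1 = 3, a2 = 10, a3 = 10, a4 = 10, a5 = 5. Then constraint 1: a5 - a3 = -5; constraint 2: a2 + a3 = 20; constraint 3: a2 - a3 = 0, and every other listed constraint is also met.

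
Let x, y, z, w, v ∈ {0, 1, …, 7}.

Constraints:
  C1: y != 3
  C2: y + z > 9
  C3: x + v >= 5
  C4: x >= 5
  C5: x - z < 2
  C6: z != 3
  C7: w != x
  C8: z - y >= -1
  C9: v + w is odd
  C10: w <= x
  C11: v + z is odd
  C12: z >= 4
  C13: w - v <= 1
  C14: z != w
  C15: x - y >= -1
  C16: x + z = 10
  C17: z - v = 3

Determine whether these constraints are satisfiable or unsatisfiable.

Satisfiable

Try x = 5, y = 5, z = 5, w = 1, v = 2.
Check constraint 2: y + z = 10; constraint 3: x + v = 7. The remaining constraints are straightforward to verify.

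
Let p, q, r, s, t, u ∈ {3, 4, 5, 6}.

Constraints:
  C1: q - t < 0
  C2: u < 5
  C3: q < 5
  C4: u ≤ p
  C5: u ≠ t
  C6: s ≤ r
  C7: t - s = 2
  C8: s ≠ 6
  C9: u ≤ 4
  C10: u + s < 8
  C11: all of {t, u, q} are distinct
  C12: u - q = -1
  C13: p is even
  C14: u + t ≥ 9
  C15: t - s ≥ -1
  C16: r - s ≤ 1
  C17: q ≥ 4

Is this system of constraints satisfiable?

Setting (p, q, r, s, t, u) = (4, 4, 4, 4, 6, 3) satisfies everything: constraint 1: q - t = -2; constraint 7: t - s = 2; constraint 10: u + s = 7, and the others follow.

Satisfiable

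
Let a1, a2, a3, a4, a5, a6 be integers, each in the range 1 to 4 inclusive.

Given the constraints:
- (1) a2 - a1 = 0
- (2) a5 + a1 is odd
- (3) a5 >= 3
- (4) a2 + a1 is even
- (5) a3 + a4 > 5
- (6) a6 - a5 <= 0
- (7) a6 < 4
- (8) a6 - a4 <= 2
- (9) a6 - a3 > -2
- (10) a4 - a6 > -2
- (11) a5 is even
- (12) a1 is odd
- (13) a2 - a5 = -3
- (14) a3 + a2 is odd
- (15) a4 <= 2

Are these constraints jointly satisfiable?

Satisfiable

Try a1 = 1, a2 = 1, a3 = 4, a4 = 2, a5 = 4, a6 = 3.
Check constraint 1: a2 - a1 = 0; constraint 5: a3 + a4 = 6; constraint 6: a6 - a5 = -1. The remaining constraints are straightforward to verify.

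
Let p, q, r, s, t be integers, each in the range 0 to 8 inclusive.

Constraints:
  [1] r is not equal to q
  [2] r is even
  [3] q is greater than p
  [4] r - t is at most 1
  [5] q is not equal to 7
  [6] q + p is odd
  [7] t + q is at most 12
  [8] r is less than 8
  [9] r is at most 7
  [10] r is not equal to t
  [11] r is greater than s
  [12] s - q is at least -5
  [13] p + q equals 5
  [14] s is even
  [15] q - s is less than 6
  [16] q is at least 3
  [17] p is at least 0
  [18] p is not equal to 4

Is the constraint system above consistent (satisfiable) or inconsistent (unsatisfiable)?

Satisfiable

Take p = 1, q = 4, r = 6, s = 0, t = 8. Then constraint 4: r - t = -2; constraint 7: t + q = 12, and every other listed constraint is also met.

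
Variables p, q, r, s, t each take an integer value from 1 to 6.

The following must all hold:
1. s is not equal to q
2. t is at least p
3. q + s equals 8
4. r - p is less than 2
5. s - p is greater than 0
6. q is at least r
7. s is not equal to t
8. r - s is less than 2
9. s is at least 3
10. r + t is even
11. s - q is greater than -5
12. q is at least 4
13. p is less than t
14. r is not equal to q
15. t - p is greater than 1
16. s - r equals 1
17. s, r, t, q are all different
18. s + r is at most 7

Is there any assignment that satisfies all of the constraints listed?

The assignment p = 2, q = 5, r = 2, s = 3, t = 6 works:
  constraint 3 holds since q + s = 8.
  constraint 4 holds since r - p = 0.
  constraint 5 holds since s - p = 1.
The rest check out directly.

Satisfiable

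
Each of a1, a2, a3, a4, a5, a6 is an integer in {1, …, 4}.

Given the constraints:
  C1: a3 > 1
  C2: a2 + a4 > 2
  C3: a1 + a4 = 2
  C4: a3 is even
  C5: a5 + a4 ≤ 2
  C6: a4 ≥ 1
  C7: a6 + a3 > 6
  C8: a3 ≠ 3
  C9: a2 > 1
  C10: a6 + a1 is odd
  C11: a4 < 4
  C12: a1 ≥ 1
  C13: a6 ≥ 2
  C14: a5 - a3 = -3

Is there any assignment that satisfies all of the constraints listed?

The assignment a1 = 1, a2 = 4, a3 = 4, a4 = 1, a5 = 1, a6 = 4 works:
  constraint 2 holds since a2 + a4 = 5.
  constraint 3 holds since a1 + a4 = 2.
The rest check out directly.

Satisfiable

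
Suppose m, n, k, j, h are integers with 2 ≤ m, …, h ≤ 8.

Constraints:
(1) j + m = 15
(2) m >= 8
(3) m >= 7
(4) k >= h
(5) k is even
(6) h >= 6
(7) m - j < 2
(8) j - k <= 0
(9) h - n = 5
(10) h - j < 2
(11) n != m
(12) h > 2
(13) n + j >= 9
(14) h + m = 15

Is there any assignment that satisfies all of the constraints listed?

Satisfiable

One satisfying assignment is m = 8, n = 2, k = 8, j = 7, h = 7.
For the less obvious constraints — constraint 1: j + m = 15; constraint 7: m - j = 1 — and the others hold by inspection.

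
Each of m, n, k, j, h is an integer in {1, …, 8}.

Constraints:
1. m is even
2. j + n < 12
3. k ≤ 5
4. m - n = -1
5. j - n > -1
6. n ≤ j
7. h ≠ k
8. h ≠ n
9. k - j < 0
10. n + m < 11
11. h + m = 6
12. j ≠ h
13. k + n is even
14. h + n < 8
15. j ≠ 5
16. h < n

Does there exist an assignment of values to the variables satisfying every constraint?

Satisfiable

Try m = 4, n = 5, k = 3, j = 6, h = 2.
Check constraint 2: j + n = 11; constraint 4: m - n = -1. The remaining constraints are straightforward to verify.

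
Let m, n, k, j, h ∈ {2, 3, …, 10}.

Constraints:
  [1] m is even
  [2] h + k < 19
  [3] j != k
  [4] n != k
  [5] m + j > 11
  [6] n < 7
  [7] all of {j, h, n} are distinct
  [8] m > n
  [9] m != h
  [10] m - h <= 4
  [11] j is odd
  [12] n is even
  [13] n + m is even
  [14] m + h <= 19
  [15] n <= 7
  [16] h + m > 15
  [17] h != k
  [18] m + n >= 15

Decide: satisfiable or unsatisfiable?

Try m = 10, n = 6, k = 10, j = 3, h = 8.
Check constraint 2: h + k = 18; constraint 5: m + j = 13; constraint 10: m - h = 2. The remaining constraints are straightforward to verify.

Satisfiable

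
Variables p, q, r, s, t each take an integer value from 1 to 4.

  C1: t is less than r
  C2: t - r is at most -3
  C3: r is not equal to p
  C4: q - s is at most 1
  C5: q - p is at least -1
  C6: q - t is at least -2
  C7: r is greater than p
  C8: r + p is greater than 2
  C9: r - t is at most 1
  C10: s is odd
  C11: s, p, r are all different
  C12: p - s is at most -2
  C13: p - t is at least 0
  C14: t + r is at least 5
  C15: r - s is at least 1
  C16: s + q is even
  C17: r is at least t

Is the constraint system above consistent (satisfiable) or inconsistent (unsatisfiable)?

Constraints 9, 12, 13, and 15 give p − t ≥ 0, t − r ≥ -1, r − s ≥ 1, s − p ≥ 2.
Adding all 4 inequalities: the left sides telescope to 0, and the right sides sum to 0 + (-1) + 1 + 2 = 2. So 0 ≥ 2, which is false.

Unsatisfiable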